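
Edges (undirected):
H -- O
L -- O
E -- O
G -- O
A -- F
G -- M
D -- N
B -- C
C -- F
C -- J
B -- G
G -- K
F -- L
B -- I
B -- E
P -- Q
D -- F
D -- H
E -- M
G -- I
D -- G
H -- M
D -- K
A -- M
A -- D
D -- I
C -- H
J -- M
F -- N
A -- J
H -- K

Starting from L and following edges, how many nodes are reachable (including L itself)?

BFS from L visits: L, F, O, A, C, D, N, E, G, H, J, M, B, I, K
Reachable nodes: 15 of 17 total.

15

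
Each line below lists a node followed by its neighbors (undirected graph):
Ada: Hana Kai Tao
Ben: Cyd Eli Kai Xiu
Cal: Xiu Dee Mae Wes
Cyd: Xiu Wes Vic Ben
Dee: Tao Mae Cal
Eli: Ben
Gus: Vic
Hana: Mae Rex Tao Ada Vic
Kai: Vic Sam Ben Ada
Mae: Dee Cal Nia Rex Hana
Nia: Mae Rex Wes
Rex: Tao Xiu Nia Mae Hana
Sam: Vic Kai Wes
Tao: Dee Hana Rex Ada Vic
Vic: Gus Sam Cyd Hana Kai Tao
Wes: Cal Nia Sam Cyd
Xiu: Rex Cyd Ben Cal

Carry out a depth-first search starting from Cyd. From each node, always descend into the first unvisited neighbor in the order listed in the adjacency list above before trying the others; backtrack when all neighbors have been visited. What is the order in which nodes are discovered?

Cyd -> Xiu -> Rex -> Tao -> Dee -> Mae -> Cal -> Wes -> Nia -> Sam -> Vic -> Gus -> Hana -> Ada -> Kai -> Ben -> Eli

Visit Cyd
Cyd → Xiu
Xiu → Rex
Rex → Tao
Tao → Dee
Dee → Mae
Mae → Cal
Cal → Wes
Wes → Nia
Wes → Sam
Sam → Vic
Vic → Gus
Vic → Hana
Hana → Ada
Ada → Kai
Kai → Ben
Ben → Eli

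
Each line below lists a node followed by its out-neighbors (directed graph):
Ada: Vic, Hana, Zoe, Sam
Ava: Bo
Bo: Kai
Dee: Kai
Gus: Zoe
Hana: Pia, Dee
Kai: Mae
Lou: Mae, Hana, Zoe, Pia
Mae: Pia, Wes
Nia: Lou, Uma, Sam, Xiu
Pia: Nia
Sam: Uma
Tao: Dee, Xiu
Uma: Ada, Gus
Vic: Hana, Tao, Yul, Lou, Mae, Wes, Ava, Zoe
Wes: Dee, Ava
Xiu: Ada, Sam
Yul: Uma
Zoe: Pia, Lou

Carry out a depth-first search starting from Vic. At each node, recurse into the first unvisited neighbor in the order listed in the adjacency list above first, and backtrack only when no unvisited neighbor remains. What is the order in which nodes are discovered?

Visit Vic
Vic → Hana
Hana → Pia
Pia → Nia
Nia → Lou
Lou → Mae
Mae → Wes
Wes → Dee
Dee → Kai
Wes → Ava
Ava → Bo
Lou → Zoe
Nia → Uma
Uma → Ada
Ada → Sam
Uma → Gus
Nia → Xiu
Vic → Tao
Vic → Yul

Vic → Hana → Pia → Nia → Lou → Mae → Wes → Dee → Kai → Ava → Bo → Zoe → Uma → Ada → Sam → Gus → Xiu → Tao → Yul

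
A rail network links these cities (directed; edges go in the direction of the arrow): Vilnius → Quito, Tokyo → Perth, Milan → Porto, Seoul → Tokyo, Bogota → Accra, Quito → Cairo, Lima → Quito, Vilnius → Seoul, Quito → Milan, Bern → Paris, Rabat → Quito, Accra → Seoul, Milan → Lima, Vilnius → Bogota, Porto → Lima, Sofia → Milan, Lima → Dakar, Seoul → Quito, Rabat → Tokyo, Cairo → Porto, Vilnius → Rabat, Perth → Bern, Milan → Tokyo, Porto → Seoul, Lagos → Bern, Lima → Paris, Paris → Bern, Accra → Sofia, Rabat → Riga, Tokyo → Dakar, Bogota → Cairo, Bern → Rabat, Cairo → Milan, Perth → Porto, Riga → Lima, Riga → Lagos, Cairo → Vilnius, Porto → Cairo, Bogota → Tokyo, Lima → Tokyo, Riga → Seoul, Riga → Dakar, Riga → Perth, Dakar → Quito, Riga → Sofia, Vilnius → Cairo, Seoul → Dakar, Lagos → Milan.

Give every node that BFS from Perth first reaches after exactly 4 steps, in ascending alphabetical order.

Bogota, Lagos, Sofia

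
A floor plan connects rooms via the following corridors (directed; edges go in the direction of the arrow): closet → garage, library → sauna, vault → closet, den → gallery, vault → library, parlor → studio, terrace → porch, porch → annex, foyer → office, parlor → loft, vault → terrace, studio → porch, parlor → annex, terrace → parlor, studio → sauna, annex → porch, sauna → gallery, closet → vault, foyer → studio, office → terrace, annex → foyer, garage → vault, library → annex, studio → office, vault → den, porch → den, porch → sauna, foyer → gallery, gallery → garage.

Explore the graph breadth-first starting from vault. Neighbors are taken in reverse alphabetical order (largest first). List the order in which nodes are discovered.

vault → terrace → library → den → closet → porch → parlor → sauna → annex → gallery → garage → studio → loft → foyer → office

Visit vault; enqueue terrace, library, den, closet → queue [terrace, library, den, closet]
Visit terrace; enqueue porch, parlor → queue [library, den, closet, porch, parlor]
Visit library; enqueue sauna, annex → queue [den, closet, porch, parlor, sauna, annex]
Visit den; enqueue gallery → queue [closet, porch, parlor, sauna, annex, gallery]
Visit closet; enqueue garage → queue [porch, parlor, sauna, annex, gallery, garage]
Visit porch → queue [parlor, sauna, annex, gallery, garage]
Visit parlor; enqueue studio, loft → queue [sauna, annex, gallery, garage, studio, loft]
Visit sauna → queue [annex, gallery, garage, studio, loft]
Visit annex; enqueue foyer → queue [gallery, garage, studio, loft, foyer]
Visit gallery → queue [garage, studio, loft, foyer]
Visit garage → queue [studio, loft, foyer]
Visit studio; enqueue office → queue [loft, foyer, office]
Visit loft → queue [foyer, office]
Visit foyer → queue [office]
Visit office → queue []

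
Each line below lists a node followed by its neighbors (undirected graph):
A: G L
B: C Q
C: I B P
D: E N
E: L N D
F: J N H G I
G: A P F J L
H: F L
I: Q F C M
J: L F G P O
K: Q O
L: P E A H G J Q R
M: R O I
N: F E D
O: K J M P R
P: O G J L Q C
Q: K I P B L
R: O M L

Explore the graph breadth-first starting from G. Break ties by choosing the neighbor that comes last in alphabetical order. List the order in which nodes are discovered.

Visit G; enqueue P, L, J, F, A → queue [P, L, J, F, A]
Visit P; enqueue Q, O, C → queue [L, J, F, A, Q, O, C]
Visit L; enqueue R, H, E → queue [J, F, A, Q, O, C, R, H, E]
Visit J → queue [F, A, Q, O, C, R, H, E]
Visit F; enqueue N, I → queue [A, Q, O, C, R, H, E, N, I]
Visit A → queue [Q, O, C, R, H, E, N, I]
Visit Q; enqueue K, B → queue [O, C, R, H, E, N, I, K, B]
Visit O; enqueue M → queue [C, R, H, E, N, I, K, B, M]
Visit C → queue [R, H, E, N, I, K, B, M]
Visit R → queue [H, E, N, I, K, B, M]
Visit H → queue [E, N, I, K, B, M]
Visit E; enqueue D → queue [N, I, K, B, M, D]
Visit N → queue [I, K, B, M, D]
Visit I → queue [K, B, M, D]
Visit K → queue [B, M, D]
Visit B → queue [M, D]
Visit M → queue [D]
Visit D → queue []

G -> P -> L -> J -> F -> A -> Q -> O -> C -> R -> H -> E -> N -> I -> K -> B -> M -> D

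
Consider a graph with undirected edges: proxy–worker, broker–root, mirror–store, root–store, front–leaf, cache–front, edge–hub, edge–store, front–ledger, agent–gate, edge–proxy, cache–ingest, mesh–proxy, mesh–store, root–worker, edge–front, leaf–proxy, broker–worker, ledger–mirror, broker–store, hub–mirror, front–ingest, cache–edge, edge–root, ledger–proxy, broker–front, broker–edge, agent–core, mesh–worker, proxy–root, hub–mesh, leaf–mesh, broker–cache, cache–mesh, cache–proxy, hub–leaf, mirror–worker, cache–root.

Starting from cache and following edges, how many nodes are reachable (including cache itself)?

14

BFS from cache visits: cache, root, proxy, mesh, ingest, front, edge, broker, worker, store, ledger, leaf, hub, mirror
Reachable nodes: 14 of 17 total.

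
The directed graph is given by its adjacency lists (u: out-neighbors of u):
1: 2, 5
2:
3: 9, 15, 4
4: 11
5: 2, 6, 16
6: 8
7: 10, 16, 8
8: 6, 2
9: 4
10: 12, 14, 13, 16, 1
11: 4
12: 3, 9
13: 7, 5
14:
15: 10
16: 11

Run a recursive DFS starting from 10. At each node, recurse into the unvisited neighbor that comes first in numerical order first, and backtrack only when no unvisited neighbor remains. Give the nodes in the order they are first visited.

Visit 10
10 → 1
1 → 2
1 → 5
5 → 6
6 → 8
5 → 16
16 → 11
11 → 4
10 → 12
12 → 3
3 → 9
3 → 15
10 → 13
13 → 7
10 → 14

10, 1, 2, 5, 6, 8, 16, 11, 4, 12, 3, 9, 15, 13, 7, 14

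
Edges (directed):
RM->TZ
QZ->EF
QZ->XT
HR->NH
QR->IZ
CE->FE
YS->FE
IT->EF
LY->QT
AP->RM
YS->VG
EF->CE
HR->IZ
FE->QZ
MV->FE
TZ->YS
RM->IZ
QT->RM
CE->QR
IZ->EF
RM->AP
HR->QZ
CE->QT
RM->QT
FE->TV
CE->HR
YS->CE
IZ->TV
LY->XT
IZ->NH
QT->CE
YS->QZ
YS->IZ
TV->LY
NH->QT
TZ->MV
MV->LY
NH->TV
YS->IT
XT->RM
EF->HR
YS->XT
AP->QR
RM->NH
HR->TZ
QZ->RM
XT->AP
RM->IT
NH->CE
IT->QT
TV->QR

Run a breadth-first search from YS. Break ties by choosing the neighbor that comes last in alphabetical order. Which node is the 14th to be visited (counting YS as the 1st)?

QT

Visit YS; enqueue XT, VG, QZ, IZ, IT, FE, CE → queue [XT, VG, QZ, IZ, IT, FE, CE]
Visit XT; enqueue RM, AP → queue [VG, QZ, IZ, IT, FE, CE, RM, AP]
Visit VG → queue [QZ, IZ, IT, FE, CE, RM, AP]
Visit QZ; enqueue EF → queue [IZ, IT, FE, CE, RM, AP, EF]
Visit IZ; enqueue TV, NH → queue [IT, FE, CE, RM, AP, EF, TV, NH]
Visit IT; enqueue QT → queue [FE, CE, RM, AP, EF, TV, NH, QT]
Visit FE → queue [CE, RM, AP, EF, TV, NH, QT]
Visit CE; enqueue QR, HR → queue [RM, AP, EF, TV, NH, QT, QR, HR]
Visit RM; enqueue TZ → queue [AP, EF, TV, NH, QT, QR, HR, TZ]
Visit AP → queue [EF, TV, NH, QT, QR, HR, TZ]
Visit EF → queue [TV, NH, QT, QR, HR, TZ]
Visit TV; enqueue LY → queue [NH, QT, QR, HR, TZ, LY]
Visit NH → queue [QT, QR, HR, TZ, LY]
Visit QT → queue [QR, HR, TZ, LY]
Visit QR → queue [HR, TZ, LY]
Visit HR → queue [TZ, LY]
Visit TZ; enqueue MV → queue [LY, MV]
Visit LY → queue [MV]
Visit MV → queue []

Visit order: YS, XT, VG, QZ, IZ, IT, FE, CE, RM, AP, EF, TV, NH, QT, QR, HR, TZ, LY, MV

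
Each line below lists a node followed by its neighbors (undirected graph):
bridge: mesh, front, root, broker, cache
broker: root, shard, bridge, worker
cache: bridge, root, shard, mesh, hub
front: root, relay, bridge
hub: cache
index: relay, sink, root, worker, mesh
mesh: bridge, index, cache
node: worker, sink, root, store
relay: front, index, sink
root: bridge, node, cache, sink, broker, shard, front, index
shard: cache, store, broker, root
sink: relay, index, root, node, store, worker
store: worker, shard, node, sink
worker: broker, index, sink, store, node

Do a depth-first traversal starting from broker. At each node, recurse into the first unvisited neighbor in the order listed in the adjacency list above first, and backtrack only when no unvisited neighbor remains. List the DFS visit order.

Visit broker
broker → root
root → bridge
bridge → mesh
mesh → index
index → relay
relay → front
relay → sink
sink → node
node → worker
worker → store
store → shard
shard → cache
cache → hub

broker root bridge mesh index relay front sink node worker store shard cache hub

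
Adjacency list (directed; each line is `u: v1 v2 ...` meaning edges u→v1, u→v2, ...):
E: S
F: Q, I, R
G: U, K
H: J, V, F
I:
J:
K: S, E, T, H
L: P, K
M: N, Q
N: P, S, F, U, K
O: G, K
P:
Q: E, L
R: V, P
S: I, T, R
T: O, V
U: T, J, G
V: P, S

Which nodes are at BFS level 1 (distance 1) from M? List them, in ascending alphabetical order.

Level 0: M
Level 1: N, Q
Level 2: E, F, K, L, P, S, U
Level 3: G, H, I, J, R, T
Level 4: O, V

N, Q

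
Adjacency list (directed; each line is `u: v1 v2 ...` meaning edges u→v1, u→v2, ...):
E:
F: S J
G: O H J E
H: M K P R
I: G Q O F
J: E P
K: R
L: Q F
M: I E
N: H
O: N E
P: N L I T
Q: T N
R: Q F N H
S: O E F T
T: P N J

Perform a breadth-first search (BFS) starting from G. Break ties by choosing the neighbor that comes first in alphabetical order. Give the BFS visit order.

G → E → H → J → O → K → M → P → R → N → I → L → T → F → Q → S

Visit G; enqueue E, H, J, O → queue [E, H, J, O]
Visit E → queue [H, J, O]
Visit H; enqueue K, M, P, R → queue [J, O, K, M, P, R]
Visit J → queue [O, K, M, P, R]
Visit O; enqueue N → queue [K, M, P, R, N]
Visit K → queue [M, P, R, N]
Visit M; enqueue I → queue [P, R, N, I]
Visit P; enqueue L, T → queue [R, N, I, L, T]
Visit R; enqueue F, Q → queue [N, I, L, T, F, Q]
Visit N → queue [I, L, T, F, Q]
Visit I → queue [L, T, F, Q]
Visit L → queue [T, F, Q]
Visit T → queue [F, Q]
Visit F; enqueue S → queue [Q, S]
Visit Q → queue [S]
Visit S → queue []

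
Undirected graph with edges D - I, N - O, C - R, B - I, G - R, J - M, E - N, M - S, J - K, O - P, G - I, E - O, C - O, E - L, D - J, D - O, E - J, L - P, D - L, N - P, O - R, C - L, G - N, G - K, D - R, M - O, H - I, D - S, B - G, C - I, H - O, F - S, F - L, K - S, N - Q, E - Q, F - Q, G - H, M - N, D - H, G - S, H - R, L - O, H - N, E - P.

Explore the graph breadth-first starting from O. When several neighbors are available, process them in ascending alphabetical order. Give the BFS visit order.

O, C, D, E, H, L, M, N, P, R, I, J, S, Q, G, F, B, K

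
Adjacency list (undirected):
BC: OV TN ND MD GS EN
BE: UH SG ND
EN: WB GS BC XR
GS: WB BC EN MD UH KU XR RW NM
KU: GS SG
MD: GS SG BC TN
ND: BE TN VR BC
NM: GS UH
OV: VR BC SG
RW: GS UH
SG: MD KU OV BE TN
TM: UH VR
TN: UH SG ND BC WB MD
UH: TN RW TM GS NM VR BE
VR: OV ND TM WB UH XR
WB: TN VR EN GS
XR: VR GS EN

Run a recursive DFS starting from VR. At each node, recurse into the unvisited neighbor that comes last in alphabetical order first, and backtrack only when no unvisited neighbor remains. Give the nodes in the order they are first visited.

VR, XR, GS, WB, TN, UH, TM, RW, NM, BE, SG, OV, BC, ND, MD, EN, KU

Visit VR
VR → XR
XR → GS
GS → WB
WB → TN
TN → UH
UH → TM
UH → RW
UH → NM
UH → BE
BE → SG
SG → OV
OV → BC
BC → ND
BC → MD
BC → EN
SG → KU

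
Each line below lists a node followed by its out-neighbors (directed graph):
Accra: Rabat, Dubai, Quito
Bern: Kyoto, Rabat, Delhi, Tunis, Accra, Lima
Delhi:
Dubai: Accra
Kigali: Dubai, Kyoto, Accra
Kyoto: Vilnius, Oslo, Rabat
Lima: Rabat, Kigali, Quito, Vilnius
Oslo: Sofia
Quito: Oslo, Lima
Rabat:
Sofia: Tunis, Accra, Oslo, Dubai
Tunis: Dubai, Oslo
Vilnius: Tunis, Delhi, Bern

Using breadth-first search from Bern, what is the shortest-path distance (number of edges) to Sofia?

Level 0: Bern
Level 1: Accra, Delhi, Kyoto, Lima, Rabat, Tunis
Level 2: Dubai, Kigali, Oslo, Quito, Vilnius
Level 3: Sofia
Sofia first appears at level 3.

3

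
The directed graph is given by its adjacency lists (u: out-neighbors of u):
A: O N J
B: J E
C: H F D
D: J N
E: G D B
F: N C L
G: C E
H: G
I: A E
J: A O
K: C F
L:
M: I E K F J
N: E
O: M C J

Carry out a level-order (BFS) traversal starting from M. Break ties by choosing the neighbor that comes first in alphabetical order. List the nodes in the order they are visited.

Visit M; enqueue E, F, I, J, K → queue [E, F, I, J, K]
Visit E; enqueue B, D, G → queue [F, I, J, K, B, D, G]
Visit F; enqueue C, L, N → queue [I, J, K, B, D, G, C, L, N]
Visit I; enqueue A → queue [J, K, B, D, G, C, L, N, A]
Visit J; enqueue O → queue [K, B, D, G, C, L, N, A, O]
Visit K → queue [B, D, G, C, L, N, A, O]
Visit B → queue [D, G, C, L, N, A, O]
Visit D → queue [G, C, L, N, A, O]
Visit G → queue [C, L, N, A, O]
Visit C; enqueue H → queue [L, N, A, O, H]
Visit L → queue [N, A, O, H]
Visit N → queue [A, O, H]
Visit A → queue [O, H]
Visit O → queue [H]
Visit H → queue []

M, E, F, I, J, K, B, D, G, C, L, N, A, O, H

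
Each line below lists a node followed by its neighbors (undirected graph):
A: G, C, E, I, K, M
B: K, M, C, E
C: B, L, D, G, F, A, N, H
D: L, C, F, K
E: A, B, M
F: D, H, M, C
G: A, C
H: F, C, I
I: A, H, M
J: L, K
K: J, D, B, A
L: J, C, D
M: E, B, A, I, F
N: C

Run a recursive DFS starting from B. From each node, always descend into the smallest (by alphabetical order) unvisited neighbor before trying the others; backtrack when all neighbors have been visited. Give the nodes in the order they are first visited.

B -> C -> A -> E -> M -> F -> D -> K -> J -> L -> H -> I -> G -> N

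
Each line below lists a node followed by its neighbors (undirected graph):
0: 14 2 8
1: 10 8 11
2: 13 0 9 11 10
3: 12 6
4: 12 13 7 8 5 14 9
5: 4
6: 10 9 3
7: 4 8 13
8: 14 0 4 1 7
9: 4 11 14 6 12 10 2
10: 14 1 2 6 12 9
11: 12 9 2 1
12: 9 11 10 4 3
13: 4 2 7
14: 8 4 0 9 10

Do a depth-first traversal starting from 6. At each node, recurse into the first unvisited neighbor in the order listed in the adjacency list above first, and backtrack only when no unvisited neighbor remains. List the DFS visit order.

Visit 6
6 → 10
10 → 14
14 → 8
8 → 0
0 → 2
2 → 13
13 → 4
4 → 12
12 → 9
9 → 11
11 → 1
12 → 3
4 → 7
4 → 5

6, 10, 14, 8, 0, 2, 13, 4, 12, 9, 11, 1, 3, 7, 5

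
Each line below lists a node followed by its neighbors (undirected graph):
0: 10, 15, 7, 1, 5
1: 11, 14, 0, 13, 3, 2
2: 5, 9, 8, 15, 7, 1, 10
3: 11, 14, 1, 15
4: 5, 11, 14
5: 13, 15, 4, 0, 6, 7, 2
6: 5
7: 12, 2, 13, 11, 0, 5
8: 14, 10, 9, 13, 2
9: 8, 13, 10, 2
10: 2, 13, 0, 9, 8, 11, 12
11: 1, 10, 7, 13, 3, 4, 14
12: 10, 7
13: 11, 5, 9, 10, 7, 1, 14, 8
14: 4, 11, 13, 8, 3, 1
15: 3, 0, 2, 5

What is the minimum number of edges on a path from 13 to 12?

Level 0: 13
Level 1: 1, 5, 7, 8, 9, 10, 11, 14
Level 2: 0, 2, 3, 4, 6, 12, 15
12 first appears at level 2.

2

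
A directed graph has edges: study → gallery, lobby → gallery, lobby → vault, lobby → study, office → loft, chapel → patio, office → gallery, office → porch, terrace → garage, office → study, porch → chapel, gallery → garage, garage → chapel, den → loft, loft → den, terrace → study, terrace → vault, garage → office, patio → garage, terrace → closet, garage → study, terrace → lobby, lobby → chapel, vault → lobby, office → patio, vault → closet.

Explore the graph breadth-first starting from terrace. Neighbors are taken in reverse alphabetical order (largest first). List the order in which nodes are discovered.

Visit terrace; enqueue vault, study, lobby, garage, closet → queue [vault, study, lobby, garage, closet]
Visit vault → queue [study, lobby, garage, closet]
Visit study; enqueue gallery → queue [lobby, garage, closet, gallery]
Visit lobby; enqueue chapel → queue [garage, closet, gallery, chapel]
Visit garage; enqueue office → queue [closet, gallery, chapel, office]
Visit closet → queue [gallery, chapel, office]
Visit gallery → queue [chapel, office]
Visit chapel; enqueue patio → queue [office, patio]
Visit office; enqueue porch, loft → queue [patio, porch, loft]
Visit patio → queue [porch, loft]
Visit porch → queue [loft]
Visit loft; enqueue den → queue [den]
Visit den → queue []

terrace → vault → study → lobby → garage → closet → gallery → chapel → office → patio → porch → loft → den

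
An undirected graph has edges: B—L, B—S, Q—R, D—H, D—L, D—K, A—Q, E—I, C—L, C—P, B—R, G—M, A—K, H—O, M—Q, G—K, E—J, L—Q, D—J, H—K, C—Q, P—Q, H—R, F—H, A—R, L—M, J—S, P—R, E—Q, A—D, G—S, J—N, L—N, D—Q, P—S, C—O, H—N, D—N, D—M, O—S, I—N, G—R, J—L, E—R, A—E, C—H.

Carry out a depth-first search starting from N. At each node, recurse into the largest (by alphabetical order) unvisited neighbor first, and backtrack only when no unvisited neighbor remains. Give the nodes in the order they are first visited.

N → L → Q → R → P → S → O → H → K → G → M → D → J → E → I → A → F → C → B

Visit N
N → L
L → Q
Q → R
R → P
P → S
S → O
O → H
H → K
K → G
G → M
M → D
D → J
J → E
E → I
E → A
H → F
H → C
S → B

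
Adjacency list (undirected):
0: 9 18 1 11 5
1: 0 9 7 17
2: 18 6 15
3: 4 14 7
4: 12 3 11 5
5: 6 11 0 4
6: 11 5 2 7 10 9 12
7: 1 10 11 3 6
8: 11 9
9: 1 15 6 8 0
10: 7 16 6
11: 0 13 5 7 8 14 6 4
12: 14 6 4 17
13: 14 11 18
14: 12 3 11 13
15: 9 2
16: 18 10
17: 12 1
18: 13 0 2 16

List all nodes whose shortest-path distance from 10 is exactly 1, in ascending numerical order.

6, 7, 16

Level 0: 10
Level 1: 6, 7, 16
Level 2: 1, 2, 3, 5, 9, 11, 12, 18
Level 3: 0, 4, 8, 13, 14, 15, 17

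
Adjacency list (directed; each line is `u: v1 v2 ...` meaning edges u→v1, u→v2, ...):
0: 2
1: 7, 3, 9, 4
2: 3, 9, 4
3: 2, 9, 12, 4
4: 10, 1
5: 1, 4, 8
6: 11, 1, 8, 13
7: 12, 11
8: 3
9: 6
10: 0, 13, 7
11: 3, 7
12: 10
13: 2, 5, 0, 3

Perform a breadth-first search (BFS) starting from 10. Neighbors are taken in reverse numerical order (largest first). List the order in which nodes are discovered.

10, 13, 7, 0, 5, 3, 2, 12, 11, 8, 4, 1, 9, 6

Visit 10; enqueue 13, 7, 0 → queue [13, 7, 0]
Visit 13; enqueue 5, 3, 2 → queue [7, 0, 5, 3, 2]
Visit 7; enqueue 12, 11 → queue [0, 5, 3, 2, 12, 11]
Visit 0 → queue [5, 3, 2, 12, 11]
Visit 5; enqueue 8, 4, 1 → queue [3, 2, 12, 11, 8, 4, 1]
Visit 3; enqueue 9 → queue [2, 12, 11, 8, 4, 1, 9]
Visit 2 → queue [12, 11, 8, 4, 1, 9]
Visit 12 → queue [11, 8, 4, 1, 9]
Visit 11 → queue [8, 4, 1, 9]
Visit 8 → queue [4, 1, 9]
Visit 4 → queue [1, 9]
Visit 1 → queue [9]
Visit 9; enqueue 6 → queue [6]
Visit 6 → queue []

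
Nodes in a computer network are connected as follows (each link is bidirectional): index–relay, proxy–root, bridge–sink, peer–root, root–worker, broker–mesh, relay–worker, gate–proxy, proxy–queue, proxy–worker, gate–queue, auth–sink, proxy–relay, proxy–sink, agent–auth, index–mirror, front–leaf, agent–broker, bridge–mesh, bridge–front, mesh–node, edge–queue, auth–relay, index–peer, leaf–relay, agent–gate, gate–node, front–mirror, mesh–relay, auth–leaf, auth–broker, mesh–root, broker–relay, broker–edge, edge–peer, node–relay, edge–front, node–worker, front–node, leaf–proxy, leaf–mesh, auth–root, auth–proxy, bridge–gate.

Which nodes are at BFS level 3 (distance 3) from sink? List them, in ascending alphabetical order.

edge, index, mirror, node, peer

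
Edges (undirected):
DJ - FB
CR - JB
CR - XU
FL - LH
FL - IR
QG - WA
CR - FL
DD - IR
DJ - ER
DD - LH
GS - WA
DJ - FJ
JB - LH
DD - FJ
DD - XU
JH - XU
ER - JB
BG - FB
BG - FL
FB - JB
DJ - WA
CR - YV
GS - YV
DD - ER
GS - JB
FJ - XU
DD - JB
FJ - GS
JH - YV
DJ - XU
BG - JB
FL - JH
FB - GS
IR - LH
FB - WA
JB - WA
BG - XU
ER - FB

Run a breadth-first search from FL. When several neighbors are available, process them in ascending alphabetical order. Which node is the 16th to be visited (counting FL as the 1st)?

FJ

Visit FL; enqueue BG, CR, IR, JH, LH → queue [BG, CR, IR, JH, LH]
Visit BG; enqueue FB, JB, XU → queue [CR, IR, JH, LH, FB, JB, XU]
Visit CR; enqueue YV → queue [IR, JH, LH, FB, JB, XU, YV]
Visit IR; enqueue DD → queue [JH, LH, FB, JB, XU, YV, DD]
Visit JH → queue [LH, FB, JB, XU, YV, DD]
Visit LH → queue [FB, JB, XU, YV, DD]
Visit FB; enqueue DJ, ER, GS, WA → queue [JB, XU, YV, DD, DJ, ER, GS, WA]
Visit JB → queue [XU, YV, DD, DJ, ER, GS, WA]
Visit XU; enqueue FJ → queue [YV, DD, DJ, ER, GS, WA, FJ]
Visit YV → queue [DD, DJ, ER, GS, WA, FJ]
Visit DD → queue [DJ, ER, GS, WA, FJ]
Visit DJ → queue [ER, GS, WA, FJ]
Visit ER → queue [GS, WA, FJ]
Visit GS → queue [WA, FJ]
Visit WA; enqueue QG → queue [FJ, QG]
Visit FJ → queue [QG]
Visit QG → queue []

Visit order: FL, BG, CR, IR, JH, LH, FB, JB, XU, YV, DD, DJ, ER, GS, WA, FJ, QG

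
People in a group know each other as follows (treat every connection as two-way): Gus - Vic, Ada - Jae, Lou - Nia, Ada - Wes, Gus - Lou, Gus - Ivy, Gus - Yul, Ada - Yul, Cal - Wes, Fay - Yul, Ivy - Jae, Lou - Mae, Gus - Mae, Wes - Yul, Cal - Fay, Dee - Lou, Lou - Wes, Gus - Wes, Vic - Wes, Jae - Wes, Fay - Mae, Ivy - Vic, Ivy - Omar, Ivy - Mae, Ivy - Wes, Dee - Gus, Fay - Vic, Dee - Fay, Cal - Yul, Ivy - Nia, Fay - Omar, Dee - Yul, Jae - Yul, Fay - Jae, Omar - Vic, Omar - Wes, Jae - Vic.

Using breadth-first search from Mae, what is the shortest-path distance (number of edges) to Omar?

Level 0: Mae
Level 1: Fay, Gus, Ivy, Lou
Level 2: Cal, Dee, Jae, Nia, Omar, Vic, Wes, Yul
Level 3: Ada
Omar first appears at level 2.

2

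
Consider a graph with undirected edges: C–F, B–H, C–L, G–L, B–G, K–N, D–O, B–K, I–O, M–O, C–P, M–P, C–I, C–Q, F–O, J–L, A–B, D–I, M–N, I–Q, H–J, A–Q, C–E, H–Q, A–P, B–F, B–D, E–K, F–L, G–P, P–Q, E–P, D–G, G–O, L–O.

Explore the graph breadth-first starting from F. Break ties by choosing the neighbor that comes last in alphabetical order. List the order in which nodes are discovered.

F -> O -> L -> C -> B -> M -> I -> G -> D -> J -> Q -> P -> E -> K -> H -> A -> N

Visit F; enqueue O, L, C, B → queue [O, L, C, B]
Visit O; enqueue M, I, G, D → queue [L, C, B, M, I, G, D]
Visit L; enqueue J → queue [C, B, M, I, G, D, J]
Visit C; enqueue Q, P, E → queue [B, M, I, G, D, J, Q, P, E]
Visit B; enqueue K, H, A → queue [M, I, G, D, J, Q, P, E, K, H, A]
Visit M; enqueue N → queue [I, G, D, J, Q, P, E, K, H, A, N]
Visit I → queue [G, D, J, Q, P, E, K, H, A, N]
Visit G → queue [D, J, Q, P, E, K, H, A, N]
Visit D → queue [J, Q, P, E, K, H, A, N]
Visit J → queue [Q, P, E, K, H, A, N]
Visit Q → queue [P, E, K, H, A, N]
Visit P → queue [E, K, H, A, N]
Visit E → queue [K, H, A, N]
Visit K → queue [H, A, N]
Visit H → queue [A, N]
Visit A → queue [N]
Visit N → queue []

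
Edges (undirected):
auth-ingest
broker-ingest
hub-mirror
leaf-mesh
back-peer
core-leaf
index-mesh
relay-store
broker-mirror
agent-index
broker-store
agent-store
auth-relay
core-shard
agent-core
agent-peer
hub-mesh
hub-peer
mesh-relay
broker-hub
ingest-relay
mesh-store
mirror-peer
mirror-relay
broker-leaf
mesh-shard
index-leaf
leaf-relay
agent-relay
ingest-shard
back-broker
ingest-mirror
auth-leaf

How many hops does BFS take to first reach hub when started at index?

2

Level 0: index
Level 1: agent, leaf, mesh
Level 2: auth, broker, core, hub, peer, relay, shard, store
Level 3: back, ingest, mirror
hub first appears at level 2.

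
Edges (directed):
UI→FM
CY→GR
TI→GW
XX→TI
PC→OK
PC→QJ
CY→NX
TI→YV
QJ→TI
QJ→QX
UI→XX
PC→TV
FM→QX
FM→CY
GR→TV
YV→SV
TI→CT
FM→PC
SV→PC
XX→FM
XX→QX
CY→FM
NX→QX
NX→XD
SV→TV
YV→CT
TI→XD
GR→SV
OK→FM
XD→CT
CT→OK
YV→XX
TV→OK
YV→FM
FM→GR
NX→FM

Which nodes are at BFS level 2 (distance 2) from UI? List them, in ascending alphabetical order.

CY, GR, PC, QX, TI

Level 0: UI
Level 1: FM, XX
Level 2: CY, GR, PC, QX, TI
Level 3: CT, GW, NX, OK, QJ, SV, TV, XD, YV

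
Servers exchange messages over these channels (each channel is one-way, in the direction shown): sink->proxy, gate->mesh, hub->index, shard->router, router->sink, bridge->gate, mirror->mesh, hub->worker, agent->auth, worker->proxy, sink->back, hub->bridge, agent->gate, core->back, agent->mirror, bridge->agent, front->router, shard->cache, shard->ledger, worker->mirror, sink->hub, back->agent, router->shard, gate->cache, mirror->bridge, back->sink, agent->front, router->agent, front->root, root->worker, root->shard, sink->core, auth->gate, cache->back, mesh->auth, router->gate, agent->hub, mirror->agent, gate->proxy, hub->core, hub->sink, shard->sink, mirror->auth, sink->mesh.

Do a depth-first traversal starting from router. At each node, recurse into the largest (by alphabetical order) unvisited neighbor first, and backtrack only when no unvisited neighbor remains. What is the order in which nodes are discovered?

Visit router
router → sink
sink → proxy
sink → mesh
mesh → auth
auth → gate
gate → cache
cache → back
back → agent
agent → mirror
mirror → bridge
agent → hub
hub → worker
hub → index
hub → core
agent → front
front → root
root → shard
shard → ledger

router sink proxy mesh auth gate cache back agent mirror bridge hub worker index core front root shard ledger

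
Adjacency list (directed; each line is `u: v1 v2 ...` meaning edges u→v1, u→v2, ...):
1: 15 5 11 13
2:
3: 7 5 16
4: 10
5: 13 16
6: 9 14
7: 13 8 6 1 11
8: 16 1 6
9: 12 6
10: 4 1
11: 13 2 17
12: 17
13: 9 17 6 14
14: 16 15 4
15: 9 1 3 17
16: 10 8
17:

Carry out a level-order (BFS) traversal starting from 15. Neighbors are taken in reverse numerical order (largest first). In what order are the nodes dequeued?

15 17 9 3 1 12 6 16 7 5 13 11 14 10 8 2 4

Visit 15; enqueue 17, 9, 3, 1 → queue [17, 9, 3, 1]
Visit 17 → queue [9, 3, 1]
Visit 9; enqueue 12, 6 → queue [3, 1, 12, 6]
Visit 3; enqueue 16, 7, 5 → queue [1, 12, 6, 16, 7, 5]
Visit 1; enqueue 13, 11 → queue [12, 6, 16, 7, 5, 13, 11]
Visit 12 → queue [6, 16, 7, 5, 13, 11]
Visit 6; enqueue 14 → queue [16, 7, 5, 13, 11, 14]
Visit 16; enqueue 10, 8 → queue [7, 5, 13, 11, 14, 10, 8]
Visit 7 → queue [5, 13, 11, 14, 10, 8]
Visit 5 → queue [13, 11, 14, 10, 8]
Visit 13 → queue [11, 14, 10, 8]
Visit 11; enqueue 2 → queue [14, 10, 8, 2]
Visit 14; enqueue 4 → queue [10, 8, 2, 4]
Visit 10 → queue [8, 2, 4]
Visit 8 → queue [2, 4]
Visit 2 → queue [4]
Visit 4 → queue []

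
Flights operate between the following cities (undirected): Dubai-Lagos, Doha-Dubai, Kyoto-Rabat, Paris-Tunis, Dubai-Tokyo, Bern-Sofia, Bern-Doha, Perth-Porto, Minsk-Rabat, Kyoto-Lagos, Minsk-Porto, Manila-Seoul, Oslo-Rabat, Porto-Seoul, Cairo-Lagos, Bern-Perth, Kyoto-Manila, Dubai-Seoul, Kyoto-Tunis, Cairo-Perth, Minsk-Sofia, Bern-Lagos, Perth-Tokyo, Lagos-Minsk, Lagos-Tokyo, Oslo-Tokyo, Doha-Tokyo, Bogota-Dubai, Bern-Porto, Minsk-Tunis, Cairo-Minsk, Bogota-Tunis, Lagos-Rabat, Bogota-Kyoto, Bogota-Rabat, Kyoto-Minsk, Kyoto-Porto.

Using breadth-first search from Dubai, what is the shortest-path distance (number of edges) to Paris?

3

Level 0: Dubai
Level 1: Bogota, Doha, Lagos, Seoul, Tokyo
Level 2: Bern, Cairo, Kyoto, Manila, Minsk, Oslo, Perth, Porto, Rabat, Tunis
Level 3: Paris, Sofia
Paris first appears at level 3.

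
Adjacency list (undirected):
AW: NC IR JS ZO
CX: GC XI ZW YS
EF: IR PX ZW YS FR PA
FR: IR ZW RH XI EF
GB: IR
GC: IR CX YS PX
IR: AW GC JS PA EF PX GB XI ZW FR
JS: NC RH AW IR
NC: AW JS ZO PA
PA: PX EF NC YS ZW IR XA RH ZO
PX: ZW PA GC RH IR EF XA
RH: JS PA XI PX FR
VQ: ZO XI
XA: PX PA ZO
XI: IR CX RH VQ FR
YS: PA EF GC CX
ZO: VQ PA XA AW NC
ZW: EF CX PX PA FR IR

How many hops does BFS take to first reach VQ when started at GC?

Level 0: GC
Level 1: CX, IR, PX, YS
Level 2: AW, EF, FR, GB, JS, PA, RH, XA, XI, ZW
Level 3: NC, VQ, ZO
VQ first appears at level 3.

3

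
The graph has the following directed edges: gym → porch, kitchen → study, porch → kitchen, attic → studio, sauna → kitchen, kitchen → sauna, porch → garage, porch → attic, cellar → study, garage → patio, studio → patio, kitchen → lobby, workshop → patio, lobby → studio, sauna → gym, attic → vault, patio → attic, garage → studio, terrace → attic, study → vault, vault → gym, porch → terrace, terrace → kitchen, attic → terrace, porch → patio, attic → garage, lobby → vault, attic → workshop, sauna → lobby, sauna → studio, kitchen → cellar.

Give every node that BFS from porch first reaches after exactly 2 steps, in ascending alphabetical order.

Level 0: porch
Level 1: attic, garage, kitchen, patio, terrace
Level 2: cellar, lobby, sauna, studio, study, vault, workshop
Level 3: gym

cellar, lobby, sauna, studio, study, vault, workshop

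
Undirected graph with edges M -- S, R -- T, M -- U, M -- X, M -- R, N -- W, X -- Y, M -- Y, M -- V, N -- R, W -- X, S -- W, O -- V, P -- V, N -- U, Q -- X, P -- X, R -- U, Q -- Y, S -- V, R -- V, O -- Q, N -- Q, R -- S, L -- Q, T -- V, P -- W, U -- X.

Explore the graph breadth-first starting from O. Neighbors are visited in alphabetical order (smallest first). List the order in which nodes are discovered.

O, Q, V, L, N, X, Y, M, P, R, S, T, U, W

Visit O; enqueue Q, V → queue [Q, V]
Visit Q; enqueue L, N, X, Y → queue [V, L, N, X, Y]
Visit V; enqueue M, P, R, S, T → queue [L, N, X, Y, M, P, R, S, T]
Visit L → queue [N, X, Y, M, P, R, S, T]
Visit N; enqueue U, W → queue [X, Y, M, P, R, S, T, U, W]
Visit X → queue [Y, M, P, R, S, T, U, W]
Visit Y → queue [M, P, R, S, T, U, W]
Visit M → queue [P, R, S, T, U, W]
Visit P → queue [R, S, T, U, W]
Visit R → queue [S, T, U, W]
Visit S → queue [T, U, W]
Visit T → queue [U, W]
Visit U → queue [W]
Visit W → queue []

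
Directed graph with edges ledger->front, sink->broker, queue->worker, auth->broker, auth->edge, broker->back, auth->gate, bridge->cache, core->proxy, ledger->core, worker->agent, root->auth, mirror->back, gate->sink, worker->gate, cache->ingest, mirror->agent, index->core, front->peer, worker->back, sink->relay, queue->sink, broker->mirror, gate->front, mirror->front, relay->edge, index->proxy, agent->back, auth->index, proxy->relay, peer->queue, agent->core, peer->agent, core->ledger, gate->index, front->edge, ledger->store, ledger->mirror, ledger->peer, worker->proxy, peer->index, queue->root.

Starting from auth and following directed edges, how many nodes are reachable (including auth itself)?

BFS from auth visits: auth, index, gate, edge, broker, proxy, core, sink, front, mirror, back, relay, ledger, peer, agent, store, queue, worker, root
Reachable nodes: 19 of 22 total.

19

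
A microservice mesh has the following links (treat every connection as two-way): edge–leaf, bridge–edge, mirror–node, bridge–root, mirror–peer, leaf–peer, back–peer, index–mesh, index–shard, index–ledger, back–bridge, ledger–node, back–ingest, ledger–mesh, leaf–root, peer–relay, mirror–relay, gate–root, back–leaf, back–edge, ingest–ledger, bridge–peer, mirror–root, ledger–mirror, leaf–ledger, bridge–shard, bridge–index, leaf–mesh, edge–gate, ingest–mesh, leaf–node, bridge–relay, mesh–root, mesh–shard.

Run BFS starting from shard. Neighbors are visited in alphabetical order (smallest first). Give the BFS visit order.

shard, bridge, index, mesh, back, edge, peer, relay, root, ledger, ingest, leaf, gate, mirror, node

Visit shard; enqueue bridge, index, mesh → queue [bridge, index, mesh]
Visit bridge; enqueue back, edge, peer, relay, root → queue [index, mesh, back, edge, peer, relay, root]
Visit index; enqueue ledger → queue [mesh, back, edge, peer, relay, root, ledger]
Visit mesh; enqueue ingest, leaf → queue [back, edge, peer, relay, root, ledger, ingest, leaf]
Visit back → queue [edge, peer, relay, root, ledger, ingest, leaf]
Visit edge; enqueue gate → queue [peer, relay, root, ledger, ingest, leaf, gate]
Visit peer; enqueue mirror → queue [relay, root, ledger, ingest, leaf, gate, mirror]
Visit relay → queue [root, ledger, ingest, leaf, gate, mirror]
Visit root → queue [ledger, ingest, leaf, gate, mirror]
Visit ledger; enqueue node → queue [ingest, leaf, gate, mirror, node]
Visit ingest → queue [leaf, gate, mirror, node]
Visit leaf → queue [gate, mirror, node]
Visit gate → queue [mirror, node]
Visit mirror → queue [node]
Visit node → queue []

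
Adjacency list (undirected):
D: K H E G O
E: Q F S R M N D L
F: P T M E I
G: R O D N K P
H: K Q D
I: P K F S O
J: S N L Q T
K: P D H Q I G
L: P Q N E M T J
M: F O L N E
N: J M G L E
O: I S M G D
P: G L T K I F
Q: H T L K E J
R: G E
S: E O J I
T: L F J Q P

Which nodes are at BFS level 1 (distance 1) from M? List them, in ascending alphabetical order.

Level 0: M
Level 1: E, F, L, N, O
Level 2: D, G, I, J, P, Q, R, S, T
Level 3: H, K

E, F, L, N, O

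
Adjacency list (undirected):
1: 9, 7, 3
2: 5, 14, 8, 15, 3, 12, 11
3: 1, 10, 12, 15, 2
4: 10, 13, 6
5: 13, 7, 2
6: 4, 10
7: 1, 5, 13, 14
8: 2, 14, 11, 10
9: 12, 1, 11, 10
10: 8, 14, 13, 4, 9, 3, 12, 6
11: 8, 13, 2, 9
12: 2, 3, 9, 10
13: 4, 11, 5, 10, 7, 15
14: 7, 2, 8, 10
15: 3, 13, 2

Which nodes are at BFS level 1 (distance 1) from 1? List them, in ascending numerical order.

3, 7, 9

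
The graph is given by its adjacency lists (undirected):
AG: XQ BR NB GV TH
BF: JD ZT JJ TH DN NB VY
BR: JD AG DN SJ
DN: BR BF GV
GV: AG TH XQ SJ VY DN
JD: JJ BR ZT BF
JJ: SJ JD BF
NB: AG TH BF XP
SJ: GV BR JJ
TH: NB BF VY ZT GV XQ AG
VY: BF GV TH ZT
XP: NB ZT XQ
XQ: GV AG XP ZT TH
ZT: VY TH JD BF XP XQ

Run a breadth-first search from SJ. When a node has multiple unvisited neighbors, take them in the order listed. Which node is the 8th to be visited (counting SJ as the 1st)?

VY

Visit SJ; enqueue GV, BR, JJ → queue [GV, BR, JJ]
Visit GV; enqueue AG, TH, XQ, VY, DN → queue [BR, JJ, AG, TH, XQ, VY, DN]
Visit BR; enqueue JD → queue [JJ, AG, TH, XQ, VY, DN, JD]
Visit JJ; enqueue BF → queue [AG, TH, XQ, VY, DN, JD, BF]
Visit AG; enqueue NB → queue [TH, XQ, VY, DN, JD, BF, NB]
Visit TH; enqueue ZT → queue [XQ, VY, DN, JD, BF, NB, ZT]
Visit XQ; enqueue XP → queue [VY, DN, JD, BF, NB, ZT, XP]
Visit VY → queue [DN, JD, BF, NB, ZT, XP]
Visit DN → queue [JD, BF, NB, ZT, XP]
Visit JD → queue [BF, NB, ZT, XP]
Visit BF → queue [NB, ZT, XP]
Visit NB → queue [ZT, XP]
Visit ZT → queue [XP]
Visit XP → queue []

Visit order: SJ, GV, BR, JJ, AG, TH, XQ, VY, DN, JD, BF, NB, ZT, XP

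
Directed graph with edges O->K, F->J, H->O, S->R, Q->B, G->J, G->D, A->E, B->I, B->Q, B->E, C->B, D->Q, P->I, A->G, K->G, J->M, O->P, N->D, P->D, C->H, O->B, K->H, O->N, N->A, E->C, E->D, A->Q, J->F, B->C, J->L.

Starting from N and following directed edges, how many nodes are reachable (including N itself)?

BFS from N visits: N, A, D, E, G, Q, C, J, B, H, F, L, M, I, O, K, P
Reachable nodes: 17 of 19 total.

17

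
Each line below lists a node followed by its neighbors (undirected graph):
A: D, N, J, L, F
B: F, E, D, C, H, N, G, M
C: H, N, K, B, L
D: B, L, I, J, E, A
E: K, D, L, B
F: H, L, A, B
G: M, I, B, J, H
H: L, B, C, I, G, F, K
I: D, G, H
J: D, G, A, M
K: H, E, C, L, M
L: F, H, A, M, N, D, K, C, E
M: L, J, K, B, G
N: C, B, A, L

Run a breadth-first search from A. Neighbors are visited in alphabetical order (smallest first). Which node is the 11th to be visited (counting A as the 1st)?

G

Visit A; enqueue D, F, J, L, N → queue [D, F, J, L, N]
Visit D; enqueue B, E, I → queue [F, J, L, N, B, E, I]
Visit F; enqueue H → queue [J, L, N, B, E, I, H]
Visit J; enqueue G, M → queue [L, N, B, E, I, H, G, M]
Visit L; enqueue C, K → queue [N, B, E, I, H, G, M, C, K]
Visit N → queue [B, E, I, H, G, M, C, K]
Visit B → queue [E, I, H, G, M, C, K]
Visit E → queue [I, H, G, M, C, K]
Visit I → queue [H, G, M, C, K]
Visit H → queue [G, M, C, K]
Visit G → queue [M, C, K]
Visit M → queue [C, K]
Visit C → queue [K]
Visit K → queue []

Visit order: A, D, F, J, L, N, B, E, I, H, G, M, C, K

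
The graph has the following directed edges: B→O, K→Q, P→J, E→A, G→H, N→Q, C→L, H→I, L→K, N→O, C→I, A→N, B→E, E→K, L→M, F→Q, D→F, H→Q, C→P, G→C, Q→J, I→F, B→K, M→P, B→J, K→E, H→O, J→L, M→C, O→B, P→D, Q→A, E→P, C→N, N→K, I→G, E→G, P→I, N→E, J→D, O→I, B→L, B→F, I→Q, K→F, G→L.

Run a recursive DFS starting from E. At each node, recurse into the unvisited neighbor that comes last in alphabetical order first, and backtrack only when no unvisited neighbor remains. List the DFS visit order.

E, P, J, L, M, C, N, Q, A, O, I, G, H, F, B, K, D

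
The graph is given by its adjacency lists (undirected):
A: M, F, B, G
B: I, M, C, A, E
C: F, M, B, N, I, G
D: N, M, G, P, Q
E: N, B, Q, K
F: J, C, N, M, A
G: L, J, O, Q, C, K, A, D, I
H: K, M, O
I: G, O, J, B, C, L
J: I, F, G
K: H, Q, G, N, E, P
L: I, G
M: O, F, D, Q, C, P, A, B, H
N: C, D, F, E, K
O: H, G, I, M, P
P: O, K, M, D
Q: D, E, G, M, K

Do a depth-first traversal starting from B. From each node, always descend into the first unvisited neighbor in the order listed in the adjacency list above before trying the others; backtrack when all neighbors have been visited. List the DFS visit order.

B -> I -> G -> L -> J -> F -> C -> M -> O -> H -> K -> Q -> D -> N -> E -> P -> A

Visit B
B → I
I → G
G → L
G → J
J → F
F → C
C → M
M → O
O → H
H → K
K → Q
Q → D
D → N
N → E
D → P
M → A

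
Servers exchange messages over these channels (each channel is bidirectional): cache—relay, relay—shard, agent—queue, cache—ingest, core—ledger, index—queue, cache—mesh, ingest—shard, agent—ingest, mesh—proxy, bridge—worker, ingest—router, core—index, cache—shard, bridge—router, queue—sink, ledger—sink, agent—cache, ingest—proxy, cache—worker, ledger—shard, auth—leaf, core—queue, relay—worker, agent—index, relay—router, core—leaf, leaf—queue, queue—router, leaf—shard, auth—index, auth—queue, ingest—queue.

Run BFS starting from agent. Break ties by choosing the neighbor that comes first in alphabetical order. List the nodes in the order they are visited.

agent -> cache -> index -> ingest -> queue -> mesh -> relay -> shard -> worker -> auth -> core -> proxy -> router -> leaf -> sink -> ledger -> bridge

Visit agent; enqueue cache, index, ingest, queue → queue [cache, index, ingest, queue]
Visit cache; enqueue mesh, relay, shard, worker → queue [index, ingest, queue, mesh, relay, shard, worker]
Visit index; enqueue auth, core → queue [ingest, queue, mesh, relay, shard, worker, auth, core]
Visit ingest; enqueue proxy, router → queue [queue, mesh, relay, shard, worker, auth, core, proxy, router]
Visit queue; enqueue leaf, sink → queue [mesh, relay, shard, worker, auth, core, proxy, router, leaf, sink]
Visit mesh → queue [relay, shard, worker, auth, core, proxy, router, leaf, sink]
Visit relay → queue [shard, worker, auth, core, proxy, router, leaf, sink]
Visit shard; enqueue ledger → queue [worker, auth, core, proxy, router, leaf, sink, ledger]
Visit worker; enqueue bridge → queue [auth, core, proxy, router, leaf, sink, ledger, bridge]
Visit auth → queue [core, proxy, router, leaf, sink, ledger, bridge]
Visit core → queue [proxy, router, leaf, sink, ledger, bridge]
Visit proxy → queue [router, leaf, sink, ledger, bridge]
Visit router → queue [leaf, sink, ledger, bridge]
Visit leaf → queue [sink, ledger, bridge]
Visit sink → queue [ledger, bridge]
Visit ledger → queue [bridge]
Visit bridge → queue []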